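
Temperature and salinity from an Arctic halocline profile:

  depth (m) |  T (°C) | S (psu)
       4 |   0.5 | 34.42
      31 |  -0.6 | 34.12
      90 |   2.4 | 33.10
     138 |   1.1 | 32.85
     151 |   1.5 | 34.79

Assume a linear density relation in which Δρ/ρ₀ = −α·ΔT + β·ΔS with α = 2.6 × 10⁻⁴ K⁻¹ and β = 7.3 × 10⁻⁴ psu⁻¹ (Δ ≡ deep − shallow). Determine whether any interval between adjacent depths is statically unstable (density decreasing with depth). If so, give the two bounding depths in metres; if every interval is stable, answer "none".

31–90 m

Evaluate Δρ/ρ₀ = −αΔT + βΔS across each adjacent pair:
  4–31 m: −αΔT+βΔS = −(2.6 × 10⁻⁴)(-1.1)+(7.3 × 10⁻⁴)(-0.30) = 6.7 × 10⁻⁵ → stable
  31–90 m: −αΔT+βΔS = −(2.6 × 10⁻⁴)(+3.0)+(7.3 × 10⁻⁴)(-1.02) = -1.5 × 10⁻³ → UNSTABLE
  90–138 m: −αΔT+βΔS = −(2.6 × 10⁻⁴)(-1.3)+(7.3 × 10⁻⁴)(-0.25) = 1.6 × 10⁻⁴ → stable
  138–151 m: −αΔT+βΔS = −(2.6 × 10⁻⁴)(+0.4)+(7.3 × 10⁻⁴)(+1.94) = 1.3 × 10⁻³ → stable
The 31–90 m interval has Δρ < 0: lighter water underlies denser water.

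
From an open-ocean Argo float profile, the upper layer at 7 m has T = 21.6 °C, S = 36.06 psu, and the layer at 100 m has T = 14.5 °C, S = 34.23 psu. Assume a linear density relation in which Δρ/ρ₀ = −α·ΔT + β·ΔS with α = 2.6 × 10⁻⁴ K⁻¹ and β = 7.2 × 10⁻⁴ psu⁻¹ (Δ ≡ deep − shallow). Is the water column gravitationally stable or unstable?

stable

ΔT = 14.5 − 21.6 = -7.1 K and ΔS = 34.23 − 36.06 = -1.83 psu (deep − shallow).
−αΔT = 1.846 × 10⁻³; βΔS = -1.3176 × 10⁻³; sum Δρ/ρ₀ = 5.284 × 10⁻⁴.
Δρ/ρ₀ > 0, so Δρ > 0: deeper water is denser → statically stable.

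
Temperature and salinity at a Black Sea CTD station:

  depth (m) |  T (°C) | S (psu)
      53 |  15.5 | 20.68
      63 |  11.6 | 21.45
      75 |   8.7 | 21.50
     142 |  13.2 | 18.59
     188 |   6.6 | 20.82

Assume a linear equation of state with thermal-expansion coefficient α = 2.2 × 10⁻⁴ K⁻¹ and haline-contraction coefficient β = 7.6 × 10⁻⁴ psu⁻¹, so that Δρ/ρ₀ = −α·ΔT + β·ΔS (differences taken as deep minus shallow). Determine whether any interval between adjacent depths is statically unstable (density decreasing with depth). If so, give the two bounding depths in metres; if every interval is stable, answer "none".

75–142 m

Evaluate Δρ/ρ₀ = −αΔT + βΔS across each adjacent pair:
  53–63 m: −αΔT+βΔS = −(2.2 × 10⁻⁴)(-3.9)+(7.6 × 10⁻⁴)(+0.77) = 1.4 × 10⁻³ → stable
  63–75 m: −αΔT+βΔS = −(2.2 × 10⁻⁴)(-2.9)+(7.6 × 10⁻⁴)(+0.05) = 6.8 × 10⁻⁴ → stable
  75–142 m: −αΔT+βΔS = −(2.2 × 10⁻⁴)(+4.5)+(7.6 × 10⁻⁴)(-2.91) = -3.2 × 10⁻³ → UNSTABLE
  142–188 m: −αΔT+βΔS = −(2.2 × 10⁻⁴)(-6.6)+(7.6 × 10⁻⁴)(+2.23) = 3.1 × 10⁻³ → stable
The 75–142 m interval has Δρ < 0: lighter water underlies denser water.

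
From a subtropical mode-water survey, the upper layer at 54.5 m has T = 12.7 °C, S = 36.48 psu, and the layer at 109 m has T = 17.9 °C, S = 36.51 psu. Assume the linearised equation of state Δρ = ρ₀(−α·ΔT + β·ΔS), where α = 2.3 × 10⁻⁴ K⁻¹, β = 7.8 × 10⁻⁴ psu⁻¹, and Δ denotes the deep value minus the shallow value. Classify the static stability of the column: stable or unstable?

unstable

ΔT = 17.9 − 12.7 = +5.2 K and ΔS = 36.51 − 36.48 = +0.03 psu (deep − shallow).
−αΔT = -1.196 × 10⁻³; βΔS = 2.34 × 10⁻⁵; sum Δρ/ρ₀ = -1.1726 × 10⁻³.
Δρ/ρ₀ < 0, so Δρ < 0: deeper water is lighter → statically unstable; the column would overturn.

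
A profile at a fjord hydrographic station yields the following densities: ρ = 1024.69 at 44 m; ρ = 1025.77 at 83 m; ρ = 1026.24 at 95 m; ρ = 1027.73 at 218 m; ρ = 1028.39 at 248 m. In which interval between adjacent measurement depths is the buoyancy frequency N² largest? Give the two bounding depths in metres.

Compute the density gradient over each adjacent pair:
  44–83 m: Δρ/Δz = 1.08/39 = 0.028 kg m⁻⁴
  83–95 m: Δρ/Δz = 0.47/12 = 0.039 kg m⁻⁴
  95–218 m: Δρ/Δz = 1.49/123 = 0.012 kg m⁻⁴
  218–248 m: Δρ/Δz = 0.66/30 = 0.022 kg m⁻⁴
The largest gradient is in the 83–95 m interval — the pycnocline.

83–95 m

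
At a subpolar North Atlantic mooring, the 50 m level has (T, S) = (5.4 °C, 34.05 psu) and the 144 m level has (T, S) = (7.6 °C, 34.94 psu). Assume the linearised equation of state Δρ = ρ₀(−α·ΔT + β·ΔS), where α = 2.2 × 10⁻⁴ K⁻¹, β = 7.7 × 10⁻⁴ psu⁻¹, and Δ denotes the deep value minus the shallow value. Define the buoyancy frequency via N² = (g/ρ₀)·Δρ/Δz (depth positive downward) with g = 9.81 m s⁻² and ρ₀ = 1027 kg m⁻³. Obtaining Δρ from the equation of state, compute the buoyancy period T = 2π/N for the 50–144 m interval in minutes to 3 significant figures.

22.8 min

ΔT = +2.2 K, ΔS = +0.89 psu (deep − shallow).
Δρ/ρ₀ = −αΔT + βΔS = -4.84 × 10⁻⁴ + 6.853 × 10⁻⁴ = 2.013 × 10⁻⁴, so Δρ ≈ 0.2067 kg m⁻³.
N² = (g/ρ₀)·Δρ/Δz = g·(Δρ/ρ₀)/Δz = 9.81 × 2.013 × 10⁻⁴ / 94 = 2.1008 × 10⁻⁵ s⁻².
N = √(2.1008 × 10⁻⁵) = 4.5834 × 10⁻³ rad s⁻¹ → T = 2π/N = 1.3709 × 10³ s = 22.848 min ≈ 22.8 min.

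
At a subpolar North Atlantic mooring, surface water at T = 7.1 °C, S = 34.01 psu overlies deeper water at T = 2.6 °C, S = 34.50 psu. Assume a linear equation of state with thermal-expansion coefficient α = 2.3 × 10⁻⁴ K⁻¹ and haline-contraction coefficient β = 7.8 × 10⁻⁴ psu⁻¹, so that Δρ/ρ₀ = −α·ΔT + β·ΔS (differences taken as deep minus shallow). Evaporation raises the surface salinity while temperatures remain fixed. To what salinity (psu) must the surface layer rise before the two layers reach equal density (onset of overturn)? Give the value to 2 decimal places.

35.83 psu

Neutral buoyancy requires −α(T_deep − T_surf) + β(S_deep − S_surf′) = 0.
S_surf′ = S_deep − (α/β)·ΔT = 34.50 − (2.3 × 10⁻⁴/7.8 × 10⁻⁴)·(-4.5) = 35.8269 psu.
Increase required: 35.8269 − 34.01 = 1.8169 psu.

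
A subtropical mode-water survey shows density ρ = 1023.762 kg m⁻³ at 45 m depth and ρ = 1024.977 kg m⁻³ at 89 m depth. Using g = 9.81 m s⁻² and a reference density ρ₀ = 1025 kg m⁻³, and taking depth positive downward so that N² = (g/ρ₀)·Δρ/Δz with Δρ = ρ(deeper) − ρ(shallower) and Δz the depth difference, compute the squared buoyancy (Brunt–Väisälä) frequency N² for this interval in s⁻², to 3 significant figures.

2.64 × 10⁻⁴ s⁻²

Δρ = 1024.977 − 1023.762 = 1.215 kg m⁻³ over Δz = 89 − 45 = 44 m.
N² = (9.81/1025) × (1.215/44) = 2.6428 × 10⁻⁴ s⁻² ≈ 2.64 × 10⁻⁴ s⁻².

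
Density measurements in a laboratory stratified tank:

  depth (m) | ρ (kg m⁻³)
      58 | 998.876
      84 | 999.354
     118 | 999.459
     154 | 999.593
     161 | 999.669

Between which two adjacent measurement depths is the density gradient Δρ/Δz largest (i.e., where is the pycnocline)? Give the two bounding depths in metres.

Compute the density gradient over each adjacent pair:
  58–84 m: Δρ/Δz = 0.478/26 = 0.018 kg m⁻⁴
  84–118 m: Δρ/Δz = 0.105/34 = 3.1 × 10⁻³ kg m⁻⁴
  118–154 m: Δρ/Δz = 0.134/36 = 3.7 × 10⁻³ kg m⁻⁴
  154–161 m: Δρ/Δz = 0.076/7 = 0.011 kg m⁻⁴
The largest gradient is in the 58–84 m interval — the pycnocline.

58–84 m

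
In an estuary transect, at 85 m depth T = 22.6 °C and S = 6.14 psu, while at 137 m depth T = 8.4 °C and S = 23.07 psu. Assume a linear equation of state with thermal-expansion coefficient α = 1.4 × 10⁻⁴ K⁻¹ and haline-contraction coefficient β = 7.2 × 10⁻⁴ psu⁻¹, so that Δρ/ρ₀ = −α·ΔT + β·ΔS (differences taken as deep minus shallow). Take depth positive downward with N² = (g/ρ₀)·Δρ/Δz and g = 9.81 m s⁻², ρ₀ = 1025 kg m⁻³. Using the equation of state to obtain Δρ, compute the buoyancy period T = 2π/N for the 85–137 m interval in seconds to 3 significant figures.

121 s

ΔT = -14.2 K, ΔS = +16.93 psu (deep − shallow).
Δρ/ρ₀ = −αΔT + βΔS = 1.988 × 10⁻³ + 0.0121896 = 0.0141776, so Δρ ≈ 14.53 kg m⁻³.
N² = (g/ρ₀)·Δρ/Δz = g·(Δρ/ρ₀)/Δz = 9.81 × 0.0141776 / 52 = 2.6747 × 10⁻³ s⁻².
N = √(2.6747 × 10⁻³) = 0.051718 rad s⁻¹ → T = 2π/N = 121.49 s ≈ 121 s.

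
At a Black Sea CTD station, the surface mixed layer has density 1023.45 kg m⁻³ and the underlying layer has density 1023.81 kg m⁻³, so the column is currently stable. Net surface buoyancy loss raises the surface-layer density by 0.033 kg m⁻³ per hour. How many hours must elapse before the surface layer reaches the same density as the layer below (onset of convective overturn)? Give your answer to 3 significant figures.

10.9 hours

Density deficit of the surface layer: 1023.81 − 1023.45 = 0.36 kg m⁻³.
Required change = 0.36 / 0.033 = 10.9 hours.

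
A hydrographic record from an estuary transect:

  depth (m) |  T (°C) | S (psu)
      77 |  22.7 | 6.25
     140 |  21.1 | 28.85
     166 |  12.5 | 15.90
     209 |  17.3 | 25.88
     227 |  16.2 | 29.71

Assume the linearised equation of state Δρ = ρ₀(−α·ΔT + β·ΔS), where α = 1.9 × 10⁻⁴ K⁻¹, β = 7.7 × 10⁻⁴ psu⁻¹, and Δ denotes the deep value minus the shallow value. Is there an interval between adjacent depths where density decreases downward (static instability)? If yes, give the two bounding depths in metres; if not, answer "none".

Evaluate Δρ/ρ₀ = −αΔT + βΔS across each adjacent pair:
  77–140 m: −αΔT+βΔS = −(1.9 × 10⁻⁴)(-1.6)+(7.7 × 10⁻⁴)(+22.60) = 0.018 → stable
  140–166 m: −αΔT+βΔS = −(1.9 × 10⁻⁴)(-8.6)+(7.7 × 10⁻⁴)(-12.95) = -8.3 × 10⁻³ → UNSTABLE
  166–209 m: −αΔT+βΔS = −(1.9 × 10⁻⁴)(+4.8)+(7.7 × 10⁻⁴)(+9.98) = 6.8 × 10⁻³ → stable
  209–227 m: −αΔT+βΔS = −(1.9 × 10⁻⁴)(-1.1)+(7.7 × 10⁻⁴)(+3.83) = 3.2 × 10⁻³ → stable
The 140–166 m interval has Δρ < 0: lighter water underlies denser water.

140–166 m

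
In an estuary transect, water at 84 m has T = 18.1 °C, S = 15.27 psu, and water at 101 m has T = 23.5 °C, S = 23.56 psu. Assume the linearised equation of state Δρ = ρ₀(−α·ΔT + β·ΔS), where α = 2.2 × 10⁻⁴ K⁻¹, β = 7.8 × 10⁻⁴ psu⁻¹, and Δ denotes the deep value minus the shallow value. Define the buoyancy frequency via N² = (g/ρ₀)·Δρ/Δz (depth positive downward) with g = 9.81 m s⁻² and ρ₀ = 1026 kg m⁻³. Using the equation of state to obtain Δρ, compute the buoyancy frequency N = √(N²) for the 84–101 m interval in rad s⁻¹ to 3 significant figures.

ΔT = +5.4 K, ΔS = +8.29 psu (deep − shallow).
Δρ/ρ₀ = −αΔT + βΔS = -1.188 × 10⁻³ + 6.4662 × 10⁻³ = 5.2782 × 10⁻³, so Δρ ≈ 5.415 kg m⁻³.
N² = (g/ρ₀)·Δρ/Δz = g·(Δρ/ρ₀)/Δz = 9.81 × 5.2782 × 10⁻³ / 17 = 3.0458 × 10⁻³ s⁻².
N = √(3.0458 × 10⁻³) = 0.055189 rad s⁻¹ ≈ 0.0552 rad s⁻¹.

0.0552 rad s⁻¹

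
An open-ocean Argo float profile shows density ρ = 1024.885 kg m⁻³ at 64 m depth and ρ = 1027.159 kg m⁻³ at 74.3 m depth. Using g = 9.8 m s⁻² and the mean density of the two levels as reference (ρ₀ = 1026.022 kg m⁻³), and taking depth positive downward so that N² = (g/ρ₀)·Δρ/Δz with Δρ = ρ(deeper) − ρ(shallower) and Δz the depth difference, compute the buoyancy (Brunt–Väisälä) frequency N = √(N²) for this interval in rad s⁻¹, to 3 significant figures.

0.0459 rad s⁻¹

Δρ = 1027.159 − 1024.885 = 2.274 kg m⁻³ over Δz = 74.3 − 64 = 10.3 m.
N² = (9.8/1026.022) × (2.274/10.3) = 2.1087 × 10⁻³ s⁻².
N = √(2.1087 × 10⁻³) = 0.045921 rad s⁻¹ ≈ 0.0459 rad s⁻¹.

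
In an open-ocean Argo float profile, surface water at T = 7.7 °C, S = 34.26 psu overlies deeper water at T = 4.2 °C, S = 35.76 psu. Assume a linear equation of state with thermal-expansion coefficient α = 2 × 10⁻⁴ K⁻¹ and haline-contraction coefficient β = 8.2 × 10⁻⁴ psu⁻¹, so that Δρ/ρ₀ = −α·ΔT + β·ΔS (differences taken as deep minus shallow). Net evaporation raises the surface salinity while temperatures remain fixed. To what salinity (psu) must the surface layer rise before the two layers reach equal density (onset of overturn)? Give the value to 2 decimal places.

Neutral buoyancy requires −α(T_deep − T_surf) + β(S_deep − S_surf′) = 0.
S_surf′ = S_deep − (α/β)·ΔT = 35.76 − (2 × 10⁻⁴/8.2 × 10⁻⁴)·(-3.5) = 36.6137 psu.
Increase required: 36.6137 − 34.26 = 2.3537 psu.

36.61 psu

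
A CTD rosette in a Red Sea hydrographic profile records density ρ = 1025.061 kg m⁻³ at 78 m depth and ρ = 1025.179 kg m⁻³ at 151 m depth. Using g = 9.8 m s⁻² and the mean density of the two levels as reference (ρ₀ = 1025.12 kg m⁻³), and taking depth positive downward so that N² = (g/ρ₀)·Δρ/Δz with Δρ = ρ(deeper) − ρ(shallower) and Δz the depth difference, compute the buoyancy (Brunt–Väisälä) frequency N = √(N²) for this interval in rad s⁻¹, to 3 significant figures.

Δρ = 1025.179 − 1025.061 = 0.118 kg m⁻³ over Δz = 151 − 78 = 73 m.
N² = (9.8/1025.12) × (0.118/73) = 1.5453 × 10⁻⁵ s⁻².
N = √(1.5453 × 10⁻⁵) = 3.9310 × 10⁻³ rad s⁻¹ ≈ 3.93 × 10⁻³ rad s⁻¹.

3.93 × 10⁻³ rad s⁻¹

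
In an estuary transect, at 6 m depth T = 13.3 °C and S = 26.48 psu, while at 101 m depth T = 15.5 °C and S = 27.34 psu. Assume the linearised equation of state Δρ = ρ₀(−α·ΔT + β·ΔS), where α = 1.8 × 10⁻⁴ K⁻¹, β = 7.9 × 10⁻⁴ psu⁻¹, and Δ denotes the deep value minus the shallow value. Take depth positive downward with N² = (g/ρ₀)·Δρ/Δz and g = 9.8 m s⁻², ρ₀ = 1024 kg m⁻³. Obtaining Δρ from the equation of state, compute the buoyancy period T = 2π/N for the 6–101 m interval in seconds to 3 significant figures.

ΔT = +2.2 K, ΔS = +0.86 psu (deep − shallow).
Δρ/ρ₀ = −αΔT + βΔS = -3.96 × 10⁻⁴ + 6.794 × 10⁻⁴ = 2.834 × 10⁻⁴, so Δρ ≈ 0.2902 kg m⁻³.
N² = (g/ρ₀)·Δρ/Δz = g·(Δρ/ρ₀)/Δz = 9.8 × 2.834 × 10⁻⁴ / 95 = 2.9235 × 10⁻⁵ s⁻².
N = √(2.9235 × 10⁻⁵) = 5.4069 × 10⁻³ rad s⁻¹ → T = 2π/N = 1.1621 × 10³ s ≈ 1.16 × 10³ s.

1.16 × 10³ s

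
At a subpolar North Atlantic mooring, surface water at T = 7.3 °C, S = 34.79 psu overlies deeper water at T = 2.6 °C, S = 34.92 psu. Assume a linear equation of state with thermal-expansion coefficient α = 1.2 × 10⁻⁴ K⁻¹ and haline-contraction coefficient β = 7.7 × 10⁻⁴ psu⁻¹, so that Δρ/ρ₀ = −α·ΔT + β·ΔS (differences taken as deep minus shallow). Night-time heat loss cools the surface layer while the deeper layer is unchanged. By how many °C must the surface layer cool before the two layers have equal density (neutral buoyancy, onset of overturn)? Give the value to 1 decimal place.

Neutral buoyancy requires Δρ = 0, i.e. −α(T_deep − T_surf′) + β(S_deep − S_surf) = 0.
T_surf′ = T_deep − (β/α)·ΔS = 2.6 − (7.7 × 10⁻⁴/1.2 × 10⁻⁴)·(+0.13) = 1.766 °C.
Cooling required: 7.3 − (1.766) = 5.534 °C.

5.5 °C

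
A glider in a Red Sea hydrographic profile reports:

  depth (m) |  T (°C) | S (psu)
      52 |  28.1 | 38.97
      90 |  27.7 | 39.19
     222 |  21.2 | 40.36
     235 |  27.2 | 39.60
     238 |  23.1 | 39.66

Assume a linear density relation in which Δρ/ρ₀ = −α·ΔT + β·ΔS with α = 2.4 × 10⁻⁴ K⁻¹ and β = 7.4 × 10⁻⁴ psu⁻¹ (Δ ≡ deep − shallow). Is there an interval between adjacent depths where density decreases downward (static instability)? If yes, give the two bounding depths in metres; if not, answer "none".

Evaluate Δρ/ρ₀ = −αΔT + βΔS across each adjacent pair:
  52–90 m: −αΔT+βΔS = −(2.4 × 10⁻⁴)(-0.4)+(7.4 × 10⁻⁴)(+0.22) = 2.6 × 10⁻⁴ → stable
  90–222 m: −αΔT+βΔS = −(2.4 × 10⁻⁴)(-6.5)+(7.4 × 10⁻⁴)(+1.17) = 2.4 × 10⁻³ → stable
  222–235 m: −αΔT+βΔS = −(2.4 × 10⁻⁴)(+6.0)+(7.4 × 10⁻⁴)(-0.76) = -2.0 × 10⁻³ → UNSTABLE
  235–238 m: −αΔT+βΔS = −(2.4 × 10⁻⁴)(-4.1)+(7.4 × 10⁻⁴)(+0.06) = 1.0 × 10⁻³ → stable
The 222–235 m interval has Δρ < 0: lighter water underlies denser water.

222–235 m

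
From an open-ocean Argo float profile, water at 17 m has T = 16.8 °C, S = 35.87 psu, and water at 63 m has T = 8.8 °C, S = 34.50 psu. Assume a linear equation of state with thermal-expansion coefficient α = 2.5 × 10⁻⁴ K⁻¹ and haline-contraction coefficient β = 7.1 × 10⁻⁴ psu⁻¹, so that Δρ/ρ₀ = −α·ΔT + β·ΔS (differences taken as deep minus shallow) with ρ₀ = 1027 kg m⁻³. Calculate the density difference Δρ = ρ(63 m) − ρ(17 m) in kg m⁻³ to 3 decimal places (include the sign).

+1.055 kg m⁻³

ΔT = -8.0 K, ΔS = -1.37 psu (deep − shallow).
Δρ/ρ₀ = −(2.5 × 10⁻⁴)(-8.0) + (7.1 × 10⁻⁴)(-1.37) = 1.0273 × 10⁻³.
Δρ = 1027 × (1.0273 × 10⁻³) = +1.055 kg m⁻³.
Positive Δρ: denser below, stable.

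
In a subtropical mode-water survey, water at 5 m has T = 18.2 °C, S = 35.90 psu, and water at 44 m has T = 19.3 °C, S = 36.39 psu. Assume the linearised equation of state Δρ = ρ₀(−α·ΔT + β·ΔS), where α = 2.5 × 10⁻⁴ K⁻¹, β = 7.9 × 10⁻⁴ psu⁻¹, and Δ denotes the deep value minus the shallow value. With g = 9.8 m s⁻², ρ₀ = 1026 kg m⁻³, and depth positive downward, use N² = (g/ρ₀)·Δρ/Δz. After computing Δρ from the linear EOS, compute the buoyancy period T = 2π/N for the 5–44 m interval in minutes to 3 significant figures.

19.7 min

ΔT = +1.1 K, ΔS = +0.49 psu (deep − shallow).
Δρ/ρ₀ = −αΔT + βΔS = -2.75 × 10⁻⁴ + 3.871 × 10⁻⁴ = 1.121 × 10⁻⁴, so Δρ ≈ 0.1150 kg m⁻³.
N² = (g/ρ₀)·Δρ/Δz = g·(Δρ/ρ₀)/Δz = 9.8 × 1.121 × 10⁻⁴ / 39 = 2.8169 × 10⁻⁵ s⁻².
N = √(2.8169 × 10⁻⁵) = 5.3074 × 10⁻³ rad s⁻¹ → T = 2π/N = 1.1839 × 10³ s = 19.732 min ≈ 19.7 min.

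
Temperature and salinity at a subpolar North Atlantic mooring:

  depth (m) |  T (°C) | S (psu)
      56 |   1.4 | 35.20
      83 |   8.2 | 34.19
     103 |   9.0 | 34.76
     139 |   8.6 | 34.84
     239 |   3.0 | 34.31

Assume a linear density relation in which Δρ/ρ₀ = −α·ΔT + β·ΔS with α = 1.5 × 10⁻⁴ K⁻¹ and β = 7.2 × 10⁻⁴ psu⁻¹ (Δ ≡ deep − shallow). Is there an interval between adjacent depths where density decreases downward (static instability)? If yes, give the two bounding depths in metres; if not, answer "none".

56–83 m

Evaluate Δρ/ρ₀ = −αΔT + βΔS across each adjacent pair:
  56–83 m: −αΔT+βΔS = −(1.5 × 10⁻⁴)(+6.8)+(7.2 × 10⁻⁴)(-1.01) = -1.7 × 10⁻³ → UNSTABLE
  83–103 m: −αΔT+βΔS = −(1.5 × 10⁻⁴)(+0.8)+(7.2 × 10⁻⁴)(+0.57) = 2.9 × 10⁻⁴ → stable
  103–139 m: −αΔT+βΔS = −(1.5 × 10⁻⁴)(-0.4)+(7.2 × 10⁻⁴)(+0.08) = 1.2 × 10⁻⁴ → stable
  139–239 m: −αΔT+βΔS = −(1.5 × 10⁻⁴)(-5.6)+(7.2 × 10⁻⁴)(-0.53) = 4.6 × 10⁻⁴ → stable
The 56–83 m interval has Δρ < 0: lighter water underlies denser water.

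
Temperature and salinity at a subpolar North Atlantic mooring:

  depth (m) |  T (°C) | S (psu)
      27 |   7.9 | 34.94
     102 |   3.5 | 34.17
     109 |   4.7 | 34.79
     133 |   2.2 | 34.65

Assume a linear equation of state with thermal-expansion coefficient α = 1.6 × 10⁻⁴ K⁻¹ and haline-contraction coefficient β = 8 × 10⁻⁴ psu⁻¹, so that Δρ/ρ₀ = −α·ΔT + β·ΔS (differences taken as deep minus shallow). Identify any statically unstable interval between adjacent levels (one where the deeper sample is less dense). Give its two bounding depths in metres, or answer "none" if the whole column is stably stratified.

none

Evaluate Δρ/ρ₀ = −αΔT + βΔS across each adjacent pair:
  27–102 m: −αΔT+βΔS = −(1.6 × 10⁻⁴)(-4.4)+(8 × 10⁻⁴)(-0.77) = 8.8 × 10⁻⁵ → stable
  102–109 m: −αΔT+βΔS = −(1.6 × 10⁻⁴)(+1.2)+(8 × 10⁻⁴)(+0.62) = 3.0 × 10⁻⁴ → stable
  109–133 m: −αΔT+βΔS = −(1.6 × 10⁻⁴)(-2.5)+(8 × 10⁻⁴)(-0.14) = 2.9 × 10⁻⁴ → stable
Every interval has Δρ > 0: the column is stably stratified throughout.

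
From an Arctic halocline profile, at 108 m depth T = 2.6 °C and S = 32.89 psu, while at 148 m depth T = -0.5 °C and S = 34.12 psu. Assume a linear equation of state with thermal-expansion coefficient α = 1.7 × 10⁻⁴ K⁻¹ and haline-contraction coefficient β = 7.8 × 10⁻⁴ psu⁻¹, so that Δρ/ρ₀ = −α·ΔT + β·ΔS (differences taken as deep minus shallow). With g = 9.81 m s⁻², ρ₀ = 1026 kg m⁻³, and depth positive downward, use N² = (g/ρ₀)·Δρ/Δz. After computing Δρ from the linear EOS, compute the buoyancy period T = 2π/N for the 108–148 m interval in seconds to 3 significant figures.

329 s

ΔT = -3.1 K, ΔS = +1.23 psu (deep − shallow).
Δρ/ρ₀ = −αΔT + βΔS = 5.27 × 10⁻⁴ + 9.594 × 10⁻⁴ = 1.4864 × 10⁻³, so Δρ ≈ 1.525 kg m⁻³.
N² = (g/ρ₀)·Δρ/Δz = g·(Δρ/ρ₀)/Δz = 9.81 × 1.4864 × 10⁻³ / 40 = 3.6454 × 10⁻⁴ s⁻².
N = √(3.6454 × 10⁻⁴) = 0.019093 rad s⁻¹ → T = 2π/N = 329.08 s ≈ 329 s.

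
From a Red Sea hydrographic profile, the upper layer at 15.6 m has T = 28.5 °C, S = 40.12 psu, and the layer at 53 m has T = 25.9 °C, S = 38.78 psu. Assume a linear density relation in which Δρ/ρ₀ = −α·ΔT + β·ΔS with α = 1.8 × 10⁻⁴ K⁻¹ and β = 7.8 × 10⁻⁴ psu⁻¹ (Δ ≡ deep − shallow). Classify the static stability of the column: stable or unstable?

ΔT = 25.9 − 28.5 = -2.6 K and ΔS = 38.78 − 40.12 = -1.34 psu (deep − shallow).
−αΔT = 4.68 × 10⁻⁴; βΔS = -1.0452 × 10⁻³; sum Δρ/ρ₀ = -5.772 × 10⁻⁴.
Δρ/ρ₀ < 0, so Δρ < 0: deeper water is lighter → statically unstable; the column would overturn.

unstable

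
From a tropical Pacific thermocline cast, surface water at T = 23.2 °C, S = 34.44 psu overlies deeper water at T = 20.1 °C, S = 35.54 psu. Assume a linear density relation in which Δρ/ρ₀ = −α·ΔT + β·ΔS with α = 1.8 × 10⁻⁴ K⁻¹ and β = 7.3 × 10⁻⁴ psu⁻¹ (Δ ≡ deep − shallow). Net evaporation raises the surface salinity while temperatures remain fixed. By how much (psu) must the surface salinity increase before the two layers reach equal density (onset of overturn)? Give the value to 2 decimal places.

1.86 psu

Neutral buoyancy requires −α(T_deep − T_surf) + β(S_deep − S_surf′) = 0.
S_surf′ = S_deep − (α/β)·ΔT = 35.54 − (1.8 × 10⁻⁴/7.3 × 10⁻⁴)·(-3.1) = 36.3044 psu.
Increase required: 36.3044 − 34.44 = 1.8644 psu.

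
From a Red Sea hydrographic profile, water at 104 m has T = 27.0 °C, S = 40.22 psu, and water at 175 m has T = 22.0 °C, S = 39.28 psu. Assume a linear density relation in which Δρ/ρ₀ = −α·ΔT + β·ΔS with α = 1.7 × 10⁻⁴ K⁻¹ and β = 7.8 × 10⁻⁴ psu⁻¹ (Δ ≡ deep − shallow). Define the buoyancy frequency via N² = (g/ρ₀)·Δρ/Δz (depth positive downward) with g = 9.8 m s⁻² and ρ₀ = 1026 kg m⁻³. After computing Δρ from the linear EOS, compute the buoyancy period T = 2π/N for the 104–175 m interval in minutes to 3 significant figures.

26.1 min

ΔT = -5.0 K, ΔS = -0.94 psu (deep − shallow).
Δρ/ρ₀ = −αΔT + βΔS = 8.50 × 10⁻⁴ − 7.332 × 10⁻⁴ = 1.168 × 10⁻⁴, so Δρ ≈ 0.1198 kg m⁻³.
N² = (g/ρ₀)·Δρ/Δz = g·(Δρ/ρ₀)/Δz = 9.8 × 1.168 × 10⁻⁴ / 71 = 1.6122 × 10⁻⁵ s⁻².
N = √(1.6122 × 10⁻⁵) = 4.0152 × 10⁻³ rad s⁻¹ → T = 2π/N = 1.5648 × 10³ s = 26.080 min ≈ 26.1 min.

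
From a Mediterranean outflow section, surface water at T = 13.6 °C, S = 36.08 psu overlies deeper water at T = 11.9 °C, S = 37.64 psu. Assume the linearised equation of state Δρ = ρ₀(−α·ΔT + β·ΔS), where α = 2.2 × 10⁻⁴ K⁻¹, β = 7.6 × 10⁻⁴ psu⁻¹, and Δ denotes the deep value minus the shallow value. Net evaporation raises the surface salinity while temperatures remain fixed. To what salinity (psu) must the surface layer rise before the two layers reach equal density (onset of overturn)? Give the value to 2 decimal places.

Neutral buoyancy requires −α(T_deep − T_surf) + β(S_deep − S_surf′) = 0.
S_surf′ = S_deep − (α/β)·ΔT = 37.64 − (2.2 × 10⁻⁴/7.6 × 10⁻⁴)·(-1.7) = 38.1321 psu.
Increase required: 38.1321 − 36.08 = 2.0521 psu.

38.13 psu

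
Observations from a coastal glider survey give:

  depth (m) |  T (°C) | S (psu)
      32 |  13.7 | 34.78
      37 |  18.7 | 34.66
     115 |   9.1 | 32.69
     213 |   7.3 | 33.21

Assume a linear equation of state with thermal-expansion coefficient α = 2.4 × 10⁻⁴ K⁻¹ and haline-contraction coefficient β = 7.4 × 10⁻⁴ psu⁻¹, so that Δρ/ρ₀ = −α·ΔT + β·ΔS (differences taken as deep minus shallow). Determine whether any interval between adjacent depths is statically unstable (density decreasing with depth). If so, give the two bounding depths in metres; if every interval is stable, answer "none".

Evaluate Δρ/ρ₀ = −αΔT + βΔS across each adjacent pair:
  32–37 m: −αΔT+βΔS = −(2.4 × 10⁻⁴)(+5.0)+(7.4 × 10⁻⁴)(-0.12) = -1.3 × 10⁻³ → UNSTABLE
  37–115 m: −αΔT+βΔS = −(2.4 × 10⁻⁴)(-9.6)+(7.4 × 10⁻⁴)(-1.97) = 8.5 × 10⁻⁴ → stable
  115–213 m: −αΔT+βΔS = −(2.4 × 10⁻⁴)(-1.8)+(7.4 × 10⁻⁴)(+0.52) = 8.2 × 10⁻⁴ → stable
The 32–37 m interval has Δρ < 0: lighter water underlies denser water.

32–37 m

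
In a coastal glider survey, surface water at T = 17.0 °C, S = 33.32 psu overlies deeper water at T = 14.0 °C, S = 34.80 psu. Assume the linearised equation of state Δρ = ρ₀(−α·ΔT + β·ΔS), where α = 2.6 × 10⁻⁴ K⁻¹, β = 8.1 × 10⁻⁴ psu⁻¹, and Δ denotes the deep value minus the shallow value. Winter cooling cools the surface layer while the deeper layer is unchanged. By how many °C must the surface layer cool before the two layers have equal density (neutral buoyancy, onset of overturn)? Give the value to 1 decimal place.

Neutral buoyancy requires Δρ = 0, i.e. −α(T_deep − T_surf′) + β(S_deep − S_surf) = 0.
T_surf′ = T_deep − (β/α)·ΔS = 14.0 − (8.1 × 10⁻⁴/2.6 × 10⁻⁴)·(+1.48) = 9.389 °C.
Cooling required: 17.0 − (9.389) = 7.611 °C.

7.6 °C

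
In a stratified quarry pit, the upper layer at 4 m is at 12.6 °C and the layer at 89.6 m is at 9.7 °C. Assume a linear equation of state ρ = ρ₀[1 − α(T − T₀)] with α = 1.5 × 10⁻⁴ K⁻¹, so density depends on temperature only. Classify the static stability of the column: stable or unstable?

stable

ΔT = 9.7 − 12.6 = -2.9 K, so Δρ/ρ₀ = −αΔT = 4.35 × 10⁻⁴.
Δρ/ρ₀ > 0, so Δρ > 0: deeper water is denser → statically stable.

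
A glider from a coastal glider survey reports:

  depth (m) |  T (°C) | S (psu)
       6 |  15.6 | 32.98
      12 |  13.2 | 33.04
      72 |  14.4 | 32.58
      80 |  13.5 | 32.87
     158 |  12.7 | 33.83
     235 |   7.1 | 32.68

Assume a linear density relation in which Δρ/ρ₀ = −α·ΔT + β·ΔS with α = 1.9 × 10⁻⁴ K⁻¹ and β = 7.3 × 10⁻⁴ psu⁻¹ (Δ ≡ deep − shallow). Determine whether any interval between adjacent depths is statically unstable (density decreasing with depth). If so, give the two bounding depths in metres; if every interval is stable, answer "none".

Evaluate Δρ/ρ₀ = −αΔT + βΔS across each adjacent pair:
  6–12 m: −αΔT+βΔS = −(1.9 × 10⁻⁴)(-2.4)+(7.3 × 10⁻⁴)(+0.06) = 5.0 × 10⁻⁴ → stable
  12–72 m: −αΔT+βΔS = −(1.9 × 10⁻⁴)(+1.2)+(7.3 × 10⁻⁴)(-0.46) = -5.6 × 10⁻⁴ → UNSTABLE
  72–80 m: −αΔT+βΔS = −(1.9 × 10⁻⁴)(-0.9)+(7.3 × 10⁻⁴)(+0.29) = 3.8 × 10⁻⁴ → stable
  80–158 m: −αΔT+βΔS = −(1.9 × 10⁻⁴)(-0.8)+(7.3 × 10⁻⁴)(+0.96) = 8.5 × 10⁻⁴ → stable
  158–235 m: −αΔT+βΔS = −(1.9 × 10⁻⁴)(-5.6)+(7.3 × 10⁻⁴)(-1.15) = 2.2 × 10⁻⁴ → stable
The 12–72 m interval has Δρ < 0: lighter water underlies denser water.

12–72 m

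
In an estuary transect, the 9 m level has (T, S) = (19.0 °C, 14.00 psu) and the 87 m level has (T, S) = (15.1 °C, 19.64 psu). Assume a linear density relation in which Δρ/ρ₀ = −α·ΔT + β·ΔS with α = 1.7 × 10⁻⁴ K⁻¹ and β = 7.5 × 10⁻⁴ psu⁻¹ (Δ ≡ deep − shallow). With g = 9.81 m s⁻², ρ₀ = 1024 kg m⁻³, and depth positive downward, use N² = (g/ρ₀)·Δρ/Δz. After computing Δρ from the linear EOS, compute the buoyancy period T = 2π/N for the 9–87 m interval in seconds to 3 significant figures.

ΔT = -3.9 K, ΔS = +5.64 psu (deep − shallow).
Δρ/ρ₀ = −αΔT + βΔS = 6.63 × 10⁻⁴ + 4.23 × 10⁻³ = 4.893 × 10⁻³, so Δρ ≈ 5.010 kg m⁻³.
N² = (g/ρ₀)·Δρ/Δz = g·(Δρ/ρ₀)/Δz = 9.81 × 4.893 × 10⁻³ / 78 = 6.1539 × 10⁻⁴ s⁻².
N = √(6.1539 × 10⁻⁴) = 0.024807 rad s⁻¹ → T = 2π/N = 253.28 s ≈ 253 s.

253 s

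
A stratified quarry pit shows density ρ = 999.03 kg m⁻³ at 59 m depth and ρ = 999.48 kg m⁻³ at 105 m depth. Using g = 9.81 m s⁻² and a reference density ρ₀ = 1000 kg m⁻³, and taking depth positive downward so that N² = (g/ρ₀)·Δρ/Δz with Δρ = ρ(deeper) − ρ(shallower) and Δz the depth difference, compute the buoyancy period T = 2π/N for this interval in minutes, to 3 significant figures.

Δρ = 999.48 − 999.03 = 0.45 kg m⁻³ over Δz = 105 − 59 = 46 m.
N² = (9.81/1000) × (0.45/46) = 9.5967 × 10⁻⁵ s⁻².
N = √(9.5967 × 10⁻⁵) = 9.7963 × 10⁻³ rad s⁻¹, so T = 2π/N = 641.38 s = 10.690 min ≈ 10.7 min.

10.7 min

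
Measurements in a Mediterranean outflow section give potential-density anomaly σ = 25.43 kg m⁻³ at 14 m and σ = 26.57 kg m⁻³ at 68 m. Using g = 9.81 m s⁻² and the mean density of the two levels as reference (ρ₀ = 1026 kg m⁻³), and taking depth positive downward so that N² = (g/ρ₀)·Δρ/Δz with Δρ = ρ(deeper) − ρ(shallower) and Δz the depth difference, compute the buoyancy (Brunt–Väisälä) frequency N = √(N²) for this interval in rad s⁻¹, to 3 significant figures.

Δρ = 1026.57 − 1025.43 = 1.14 kg m⁻³ over Δz = 68 − 14 = 54 m.
N² = (9.81/1026) × (1.14/54) = 2.0185 × 10⁻⁴ s⁻².
N = √(2.0185 × 10⁻⁴) = 0.014207 rad s⁻¹ ≈ 0.0142 rad s⁻¹.
A positive N² confirms static stability across the interval.

0.0142 rad s⁻¹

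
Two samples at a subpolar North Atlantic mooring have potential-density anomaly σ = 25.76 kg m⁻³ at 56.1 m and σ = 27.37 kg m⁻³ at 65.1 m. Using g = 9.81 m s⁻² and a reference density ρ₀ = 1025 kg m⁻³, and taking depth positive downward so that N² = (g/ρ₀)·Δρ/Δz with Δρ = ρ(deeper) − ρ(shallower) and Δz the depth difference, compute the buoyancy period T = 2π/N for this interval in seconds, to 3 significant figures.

Δρ = 1027.37 − 1025.76 = 1.61 kg m⁻³ over Δz = 65.1 − 56.1 = 9 m.
N² = (9.81/1025) × (1.61/9) = 1.7121 × 10⁻³ s⁻².
N = √(1.7121 × 10⁻³) = 0.041378 rad s⁻¹, so T = 2π/N = 151.85 s ≈ 152 s.

152 s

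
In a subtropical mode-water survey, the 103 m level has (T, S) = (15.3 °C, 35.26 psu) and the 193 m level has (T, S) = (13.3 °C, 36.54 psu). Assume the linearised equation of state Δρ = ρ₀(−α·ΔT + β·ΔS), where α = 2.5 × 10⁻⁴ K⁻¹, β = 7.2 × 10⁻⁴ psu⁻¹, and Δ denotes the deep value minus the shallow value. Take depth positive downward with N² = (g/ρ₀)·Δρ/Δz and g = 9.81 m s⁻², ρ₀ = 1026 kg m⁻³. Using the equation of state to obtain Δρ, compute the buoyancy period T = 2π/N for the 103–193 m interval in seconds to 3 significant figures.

505 s

ΔT = -2.0 K, ΔS = +1.28 psu (deep − shallow).
Δρ/ρ₀ = −αΔT + βΔS = 5.00 × 10⁻⁴ + 9.216 × 10⁻⁴ = 1.4216 × 10⁻³, so Δρ ≈ 1.459 kg m⁻³.
N² = (g/ρ₀)·Δρ/Δz = g·(Δρ/ρ₀)/Δz = 9.81 × 1.4216 × 10⁻³ / 90 = 1.5495 × 10⁻⁴ s⁻².
N = √(1.5495 × 10⁻⁴) = 0.012448 rad s⁻¹ → T = 2π/N = 504.75 s ≈ 505 s.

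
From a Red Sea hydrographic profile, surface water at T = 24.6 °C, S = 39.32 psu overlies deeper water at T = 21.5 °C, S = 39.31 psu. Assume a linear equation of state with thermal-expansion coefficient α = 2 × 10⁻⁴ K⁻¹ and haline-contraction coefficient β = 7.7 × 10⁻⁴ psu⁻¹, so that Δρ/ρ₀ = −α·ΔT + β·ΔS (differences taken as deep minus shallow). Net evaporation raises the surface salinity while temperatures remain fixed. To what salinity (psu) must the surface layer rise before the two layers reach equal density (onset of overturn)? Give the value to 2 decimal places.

Neutral buoyancy requires −α(T_deep − T_surf) + β(S_deep − S_surf′) = 0.
S_surf′ = S_deep − (α/β)·ΔT = 39.31 − (2 × 10⁻⁴/7.7 × 10⁻⁴)·(-3.1) = 40.1152 psu.
Increase required: 40.1152 − 39.32 = 0.7952 psu.

40.12 psu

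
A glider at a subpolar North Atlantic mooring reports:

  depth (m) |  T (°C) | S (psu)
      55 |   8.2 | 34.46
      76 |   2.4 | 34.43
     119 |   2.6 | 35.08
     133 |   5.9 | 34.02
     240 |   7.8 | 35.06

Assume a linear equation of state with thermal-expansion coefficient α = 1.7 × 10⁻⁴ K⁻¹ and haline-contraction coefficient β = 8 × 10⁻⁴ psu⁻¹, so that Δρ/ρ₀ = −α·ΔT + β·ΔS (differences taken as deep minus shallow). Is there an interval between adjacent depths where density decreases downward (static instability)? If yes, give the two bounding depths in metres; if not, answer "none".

Evaluate Δρ/ρ₀ = −αΔT + βΔS across each adjacent pair:
  55–76 m: −αΔT+βΔS = −(1.7 × 10⁻⁴)(-5.8)+(8 × 10⁻⁴)(-0.03) = 9.6 × 10⁻⁴ → stable
  76–119 m: −αΔT+βΔS = −(1.7 × 10⁻⁴)(+0.2)+(8 × 10⁻⁴)(+0.65) = 4.9 × 10⁻⁴ → stable
  119–133 m: −αΔT+βΔS = −(1.7 × 10⁻⁴)(+3.3)+(8 × 10⁻⁴)(-1.06) = -1.4 × 10⁻³ → UNSTABLE
  133–240 m: −αΔT+βΔS = −(1.7 × 10⁻⁴)(+1.9)+(8 × 10⁻⁴)(+1.04) = 5.1 × 10⁻⁴ → stable
The 119–133 m interval has Δρ < 0: lighter water underlies denser water.

119–133 m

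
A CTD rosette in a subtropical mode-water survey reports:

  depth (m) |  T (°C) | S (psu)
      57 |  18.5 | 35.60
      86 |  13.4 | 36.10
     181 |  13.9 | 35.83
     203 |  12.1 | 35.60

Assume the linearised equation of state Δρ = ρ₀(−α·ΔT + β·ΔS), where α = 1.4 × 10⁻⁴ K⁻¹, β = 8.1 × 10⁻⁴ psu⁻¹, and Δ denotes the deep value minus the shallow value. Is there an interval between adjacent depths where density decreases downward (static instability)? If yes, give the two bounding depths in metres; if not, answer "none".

86–181 m

Evaluate Δρ/ρ₀ = −αΔT + βΔS across each adjacent pair:
  57–86 m: −αΔT+βΔS = −(1.4 × 10⁻⁴)(-5.1)+(8.1 × 10⁻⁴)(+0.50) = 1.1 × 10⁻³ → stable
  86–181 m: −αΔT+βΔS = −(1.4 × 10⁻⁴)(+0.5)+(8.1 × 10⁻⁴)(-0.27) = -2.9 × 10⁻⁴ → UNSTABLE
  181–203 m: −αΔT+βΔS = −(1.4 × 10⁻⁴)(-1.8)+(8.1 × 10⁻⁴)(-0.23) = 6.6 × 10⁻⁵ → stable
The 86–181 m interval has Δρ < 0: lighter water underlies denser water.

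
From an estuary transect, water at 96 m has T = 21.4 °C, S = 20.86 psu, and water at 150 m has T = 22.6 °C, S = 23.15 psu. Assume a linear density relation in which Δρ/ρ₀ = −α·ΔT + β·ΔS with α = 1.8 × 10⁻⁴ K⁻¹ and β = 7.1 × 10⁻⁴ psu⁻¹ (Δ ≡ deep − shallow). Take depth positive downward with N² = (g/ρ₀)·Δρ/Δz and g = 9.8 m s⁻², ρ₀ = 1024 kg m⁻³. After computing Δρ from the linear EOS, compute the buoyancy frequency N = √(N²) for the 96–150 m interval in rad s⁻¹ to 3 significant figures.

ΔT = +1.2 K, ΔS = +2.29 psu (deep − shallow).
Δρ/ρ₀ = −αΔT + βΔS = -2.16 × 10⁻⁴ + 1.6259 × 10⁻³ = 1.4099 × 10⁻³, so Δρ ≈ 1.444 kg m⁻³.
N² = (g/ρ₀)·Δρ/Δz = g·(Δρ/ρ₀)/Δz = 9.8 × 1.4099 × 10⁻³ / 54 = 2.5587 × 10⁻⁴ s⁻².
N = √(2.5587 × 10⁻⁴) = 0.015996 rad s⁻¹ ≈ 0.0160 rad s⁻¹.

0.0160 rad s⁻¹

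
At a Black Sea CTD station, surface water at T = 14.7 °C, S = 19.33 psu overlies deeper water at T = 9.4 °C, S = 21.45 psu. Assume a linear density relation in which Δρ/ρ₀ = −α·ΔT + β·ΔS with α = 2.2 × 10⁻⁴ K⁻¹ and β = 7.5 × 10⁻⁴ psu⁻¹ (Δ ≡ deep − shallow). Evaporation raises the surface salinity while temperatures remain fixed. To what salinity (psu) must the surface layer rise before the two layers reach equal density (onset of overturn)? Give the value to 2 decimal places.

23.00 psu

Neutral buoyancy requires −α(T_deep − T_surf) + β(S_deep − S_surf′) = 0.
S_surf′ = S_deep − (α/β)·ΔT = 21.45 − (2.2 × 10⁻⁴/7.5 × 10⁻⁴)·(-5.3) = 23.0047 psu.
Increase required: 23.0047 − 19.33 = 3.6747 psu.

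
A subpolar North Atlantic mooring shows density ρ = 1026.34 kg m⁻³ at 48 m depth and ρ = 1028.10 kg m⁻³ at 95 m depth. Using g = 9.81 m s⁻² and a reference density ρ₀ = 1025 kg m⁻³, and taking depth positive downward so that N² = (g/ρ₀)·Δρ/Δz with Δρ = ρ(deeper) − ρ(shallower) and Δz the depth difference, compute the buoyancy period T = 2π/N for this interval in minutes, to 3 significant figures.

Δρ = 1028.10 − 1026.34 = 1.76 kg m⁻³ over Δz = 95 − 48 = 47 m.
N² = (9.81/1025) × (1.76/47) = 3.5839 × 10⁻⁴ s⁻².
N = √(3.5839 × 10⁻⁴) = 0.018931 rad s⁻¹, so T = 2π/N = 331.90 s = 5.5317 min ≈ 5.53 min.

5.53 min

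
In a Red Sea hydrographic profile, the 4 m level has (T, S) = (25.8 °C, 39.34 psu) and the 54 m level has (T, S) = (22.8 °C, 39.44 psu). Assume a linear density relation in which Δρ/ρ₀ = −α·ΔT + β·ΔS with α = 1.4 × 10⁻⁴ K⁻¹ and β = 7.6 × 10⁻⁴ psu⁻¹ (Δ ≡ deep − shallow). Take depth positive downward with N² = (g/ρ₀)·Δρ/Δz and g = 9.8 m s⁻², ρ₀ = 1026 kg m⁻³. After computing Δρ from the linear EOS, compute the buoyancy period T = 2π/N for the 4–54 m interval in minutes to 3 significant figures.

ΔT = -3.0 K, ΔS = +0.10 psu (deep − shallow).
Δρ/ρ₀ = −αΔT + βΔS = 4.20 × 10⁻⁴ + 7.60 × 10⁻⁵ = 4.96 × 10⁻⁴, so Δρ ≈ 0.5089 kg m⁻³.
N² = (g/ρ₀)·Δρ/Δz = g·(Δρ/ρ₀)/Δz = 9.8 × 4.96 × 10⁻⁴ / 50 = 9.7216 × 10⁻⁵ s⁻².
N = √(9.7216 × 10⁻⁵) = 9.8598 × 10⁻³ rad s⁻¹ → T = 2π/N = 637.25 s = 10.621 min ≈ 10.6 min.

10.6 min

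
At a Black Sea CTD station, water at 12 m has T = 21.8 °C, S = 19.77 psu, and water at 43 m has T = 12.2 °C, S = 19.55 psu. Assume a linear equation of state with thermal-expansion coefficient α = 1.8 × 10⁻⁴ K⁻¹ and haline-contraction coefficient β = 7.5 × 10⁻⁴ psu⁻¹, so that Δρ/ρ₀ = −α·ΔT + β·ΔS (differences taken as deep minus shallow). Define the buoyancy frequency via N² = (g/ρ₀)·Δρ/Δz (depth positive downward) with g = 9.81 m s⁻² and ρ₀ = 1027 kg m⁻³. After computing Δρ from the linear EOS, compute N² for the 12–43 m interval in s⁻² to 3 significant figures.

ΔT = -9.6 K, ΔS = -0.22 psu (deep − shallow).
Δρ/ρ₀ = −αΔT + βΔS = 1.728 × 10⁻³ − 1.65 × 10⁻⁴ = 1.563 × 10⁻³, so Δρ ≈ 1.605 kg m⁻³.
N² = (g/ρ₀)·Δρ/Δz = g·(Δρ/ρ₀)/Δz = 9.81 × 1.563 × 10⁻³ / 31 = 4.9461 × 10⁻⁴ s⁻² ≈ 4.95 × 10⁻⁴ s⁻².

4.95 × 10⁻⁴ s⁻²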